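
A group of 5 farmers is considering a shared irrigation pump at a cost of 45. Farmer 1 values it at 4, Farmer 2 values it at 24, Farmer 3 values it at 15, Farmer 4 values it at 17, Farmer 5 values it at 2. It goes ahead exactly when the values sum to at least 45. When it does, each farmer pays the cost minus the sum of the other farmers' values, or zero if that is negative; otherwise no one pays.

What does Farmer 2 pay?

Total value 62 ≥ cost 45, so the project is built.
The other farmers' values sum to 38.
Cost minus that sum is 45 - 38 = 7.

7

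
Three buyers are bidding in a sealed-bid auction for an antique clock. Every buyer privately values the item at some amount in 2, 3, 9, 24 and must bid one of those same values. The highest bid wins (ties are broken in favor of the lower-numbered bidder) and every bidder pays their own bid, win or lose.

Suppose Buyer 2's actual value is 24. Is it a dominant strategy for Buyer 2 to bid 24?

No

Consider the case where Buyer 1 bids 2 and Buyer 3 bids 2.
Truthful bid 24: wins, pays 24, utility 24 - 24 = 0.
Bid 3 instead: wins, pays 3, utility 24 - 3 = 21.
Since 21 > 0, bidding 3 is strictly better here, so truthful bidding is not dominant.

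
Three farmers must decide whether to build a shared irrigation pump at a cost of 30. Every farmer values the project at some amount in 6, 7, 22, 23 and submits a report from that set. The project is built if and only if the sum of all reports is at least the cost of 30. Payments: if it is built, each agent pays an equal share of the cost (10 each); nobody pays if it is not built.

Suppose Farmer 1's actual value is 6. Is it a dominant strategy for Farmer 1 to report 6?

Yes

Check each profile of the others' reports and compare truth against every alternative report.
Others report (6, 22): truth gives -4, best alternative gives -4.
Others report (6, 23): truth gives -4, best alternative gives -4.
Others report (7, 22): truth gives -4, best alternative gives -4.
Others report (7, 23): truth gives -4, best alternative gives -4.
Others report (22, 6): truth gives -4, best alternative gives -4.
Others report (22, 7): truth gives -4, best alternative gives -4.
(Remaining 10 profiles checked similarly; truth is weakly best in each.)
In every case the truthful report is at least as good as any alternative, so it is a dominant strategy.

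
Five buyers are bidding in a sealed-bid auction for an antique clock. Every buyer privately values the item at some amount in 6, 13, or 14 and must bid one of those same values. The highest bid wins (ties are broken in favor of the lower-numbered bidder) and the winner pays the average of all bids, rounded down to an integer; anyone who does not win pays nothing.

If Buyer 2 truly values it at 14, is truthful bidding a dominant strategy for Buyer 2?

Consider the case where Buyer 1 bids 6, Buyer 3 bids 6, Buyer 4 bids 6 and Buyer 5 bids 13.
Truthful bid 14: wins, pays 9, utility 14 - 9 = 5.
Bid 13 instead: wins, pays 8, utility 14 - 8 = 6.
Since 6 > 5, bidding 13 is strictly better here, so truthful bidding is not dominant.

No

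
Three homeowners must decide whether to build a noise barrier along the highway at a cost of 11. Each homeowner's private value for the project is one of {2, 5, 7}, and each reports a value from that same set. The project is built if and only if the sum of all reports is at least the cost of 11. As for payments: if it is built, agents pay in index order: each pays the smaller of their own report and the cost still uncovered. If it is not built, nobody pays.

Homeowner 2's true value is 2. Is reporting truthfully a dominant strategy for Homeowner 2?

Yes

Check each profile of the others' reports and compare truth against every alternative report.
Others report (2, 5): truth gives 0, best alternative gives -3.
Others report (2, 7): truth gives 0, best alternative gives -3.
Others report (5, 2): truth gives 0, best alternative gives -3.
Others report (5, 5): truth gives 0, best alternative gives -3.
Others report (5, 7): truth gives 0, best alternative gives -3.
Others report (7, 2): truth gives 0, best alternative gives -2.
(Remaining 3 profiles checked similarly; truth is weakly best in each.)
In every case the truthful report is at least as good as any alternative, so it is a dominant strategy.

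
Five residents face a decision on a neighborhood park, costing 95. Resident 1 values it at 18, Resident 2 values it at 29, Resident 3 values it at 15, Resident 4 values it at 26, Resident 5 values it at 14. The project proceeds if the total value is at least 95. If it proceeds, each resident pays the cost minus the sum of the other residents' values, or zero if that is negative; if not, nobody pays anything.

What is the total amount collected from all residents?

Total value 102 ≥ cost 95, so it is built.
Resident 1: others sum to 84; max(0, 95 - 84) = 11.
Resident 2: others sum to 73; max(0, 95 - 73) = 22.
Resident 3: others sum to 87; max(0, 95 - 87) = 8.
Resident 4: others sum to 76; max(0, 95 - 76) = 19.
Resident 5: others sum to 88; max(0, 95 - 88) = 7.
Total collected = 11 + 22 + 8 + 19 + 7 = 67.

67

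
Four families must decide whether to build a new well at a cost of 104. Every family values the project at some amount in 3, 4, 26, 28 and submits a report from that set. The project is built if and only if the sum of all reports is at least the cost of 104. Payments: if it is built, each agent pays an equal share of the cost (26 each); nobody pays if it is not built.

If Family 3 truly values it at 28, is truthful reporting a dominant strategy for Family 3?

Check each profile of the others' reports and compare truth against every alternative report.
Others report (26, 26, 26): truth gives 2, best alternative gives 2.
Others report (26, 26, 28): truth gives 2, best alternative gives 2.
Others report (26, 28, 26): truth gives 2, best alternative gives 2.
Others report (26, 28, 28): truth gives 2, best alternative gives 2.
Others report (28, 26, 26): truth gives 2, best alternative gives 2.
Others report (28, 26, 28): truth gives 2, best alternative gives 2.
(Remaining 58 profiles checked similarly; truth is weakly best in each.)
In every case the truthful report is at least as good as any alternative, so it is a dominant strategy.

Yes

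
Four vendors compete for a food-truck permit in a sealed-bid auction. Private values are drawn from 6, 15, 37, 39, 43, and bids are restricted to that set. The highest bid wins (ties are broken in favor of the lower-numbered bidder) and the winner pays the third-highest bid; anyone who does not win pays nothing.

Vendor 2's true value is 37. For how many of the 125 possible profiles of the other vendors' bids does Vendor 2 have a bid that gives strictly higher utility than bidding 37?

Others bid (6, 6, 39): truth gives 0; bid 39 gives 31 > 0. Violating.
Others bid (6, 6, 43): truth gives 0; bid 43 gives 31 > 0. Violating.
Others bid (6, 15, 39): truth gives 0; bid 39 gives 22 > 0. Violating.
Others bid (6, 15, 43): truth gives 0; bid 43 gives 22 > 0. Violating.
Others bid (6, 6, 6): truth gives 31; no alternative beats it.
Others bid (6, 6, 15): truth gives 31; no alternative beats it.
(Checking all 125 profiles: 24 have a profitable deviation, 101 do not.)

24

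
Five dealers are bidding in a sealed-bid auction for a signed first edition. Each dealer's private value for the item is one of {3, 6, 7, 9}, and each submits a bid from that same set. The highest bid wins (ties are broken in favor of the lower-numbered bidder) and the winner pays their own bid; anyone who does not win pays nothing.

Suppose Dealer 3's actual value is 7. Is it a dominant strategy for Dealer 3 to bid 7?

Consider the case where Dealer 1 bids 3, Dealer 2 bids 3, Dealer 4 bids 3 and Dealer 5 bids 3.
Truthful bid 7: wins, pays 7, utility 7 - 7 = 0.
Bid 6 instead: wins, pays 6, utility 7 - 6 = 1.
Since 1 > 0, bidding 6 is strictly better here, so truthful bidding is not dominant.

No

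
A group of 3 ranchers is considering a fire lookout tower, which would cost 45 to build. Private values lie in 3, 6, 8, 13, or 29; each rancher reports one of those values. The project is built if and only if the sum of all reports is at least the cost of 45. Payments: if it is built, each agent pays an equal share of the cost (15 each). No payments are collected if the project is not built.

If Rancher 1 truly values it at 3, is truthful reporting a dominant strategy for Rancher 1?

Yes

Check each profile of the others' reports and compare truth against every alternative report.
Others report (13, 29): truth gives -12, best alternative gives -12.
Others report (29, 13): truth gives -12, best alternative gives -12.
Others report (29, 29): truth gives -12, best alternative gives -12.
Others report (3, 3): truth gives 0, best alternative gives 0.
Others report (3, 6): truth gives 0, best alternative gives 0.
Others report (3, 8): truth gives 0, best alternative gives 0.
(Remaining 19 profiles checked similarly; truth is weakly best in each.)
In every case the truthful report is at least as good as any alternative, so it is a dominant strategy.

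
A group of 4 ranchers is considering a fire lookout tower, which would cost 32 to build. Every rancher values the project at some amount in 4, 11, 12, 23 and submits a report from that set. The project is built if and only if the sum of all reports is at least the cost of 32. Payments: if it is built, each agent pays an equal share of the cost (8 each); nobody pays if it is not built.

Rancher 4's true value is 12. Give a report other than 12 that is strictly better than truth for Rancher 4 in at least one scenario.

23

Suppose Rancher 1 reports 4, Rancher 2 reports 4 and Rancher 3 reports 4.
Report 12: project not built, utility 0.
Report 23: project built, pays 8, utility 12 - 8 = 4.
So reporting 23 beats truth here (4 > 0).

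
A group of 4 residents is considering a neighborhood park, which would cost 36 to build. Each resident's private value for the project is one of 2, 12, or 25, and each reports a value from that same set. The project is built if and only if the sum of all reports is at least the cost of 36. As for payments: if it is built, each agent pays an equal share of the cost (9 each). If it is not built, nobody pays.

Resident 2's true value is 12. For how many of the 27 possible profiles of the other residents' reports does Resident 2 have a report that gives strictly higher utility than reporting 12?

3

Others report (2, 2, 12): truth gives 0; report 25 gives 3 > 0. Violating.
Others report (2, 12, 2): truth gives 0; report 25 gives 3 > 0. Violating.
Others report (12, 2, 2): truth gives 0; report 25 gives 3 > 0. Violating.
Others report (2, 2, 2): truth gives 0; no alternative beats it.
Others report (2, 2, 25): truth gives 3; no alternative beats it.
(Checking all 27 profiles: 3 have a profitable deviation, 24 do not.)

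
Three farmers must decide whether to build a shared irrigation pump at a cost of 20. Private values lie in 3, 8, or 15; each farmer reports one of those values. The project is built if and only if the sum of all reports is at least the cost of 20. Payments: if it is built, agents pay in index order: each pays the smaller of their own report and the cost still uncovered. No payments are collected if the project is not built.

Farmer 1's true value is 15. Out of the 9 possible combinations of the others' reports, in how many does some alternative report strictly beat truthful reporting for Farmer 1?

Others report (3, 15): truth gives 0; report 3 gives 12 > 0. Violating.
Others report (8, 8): truth gives 0; report 8 gives 7 > 0. Violating.
Others report (8, 15): truth gives 0; report 3 gives 12 > 0. Violating.
Others report (15, 3): truth gives 0; report 3 gives 12 > 0. Violating.
Others report (3, 3): truth gives 0; no alternative beats it.
Others report (3, 8): truth gives 0; no alternative beats it.
(Checking all 9 profiles: 6 have a profitable deviation, 3 do not.)

6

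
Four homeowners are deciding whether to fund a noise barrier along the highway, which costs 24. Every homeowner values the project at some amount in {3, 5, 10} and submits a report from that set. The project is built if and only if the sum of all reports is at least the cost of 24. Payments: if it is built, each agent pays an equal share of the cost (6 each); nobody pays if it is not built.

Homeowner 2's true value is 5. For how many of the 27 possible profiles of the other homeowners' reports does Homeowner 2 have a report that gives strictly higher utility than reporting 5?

3

Others report (5, 5, 10): truth gives -1; report 3 gives 0 > -1. Violating.
Others report (5, 10, 5): truth gives -1; report 3 gives 0 > -1. Violating.
Others report (10, 5, 5): truth gives -1; report 3 gives 0 > -1. Violating.
Others report (3, 3, 3): truth gives 0; no alternative beats it.
Others report (3, 3, 5): truth gives 0; no alternative beats it.
(Checking all 27 profiles: 3 have a profitable deviation, 24 do not.)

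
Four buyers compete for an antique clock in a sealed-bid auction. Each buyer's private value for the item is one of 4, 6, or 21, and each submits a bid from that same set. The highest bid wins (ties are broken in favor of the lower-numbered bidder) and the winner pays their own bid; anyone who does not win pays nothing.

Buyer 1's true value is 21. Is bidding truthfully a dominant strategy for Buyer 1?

Consider the case where Buyer 2 bids 4, Buyer 3 bids 4 and Buyer 4 bids 4.
Truthful bid 21: wins, pays 21, utility 21 - 21 = 0.
Bid 4 instead: wins, pays 4, utility 21 - 4 = 17.
Since 17 > 0, bidding 4 is strictly better here, so truthful bidding is not dominant.

No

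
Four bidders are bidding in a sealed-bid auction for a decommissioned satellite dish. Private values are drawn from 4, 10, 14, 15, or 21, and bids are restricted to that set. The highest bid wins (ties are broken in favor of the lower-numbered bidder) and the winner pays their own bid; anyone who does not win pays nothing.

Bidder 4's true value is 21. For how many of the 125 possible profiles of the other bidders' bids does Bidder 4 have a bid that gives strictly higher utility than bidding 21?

27

Others bid (4, 4, 4): truth gives 0; bid 10 gives 11 > 0. Violating.
Others bid (4, 4, 10): truth gives 0; bid 14 gives 7 > 0. Violating.
Others bid (4, 4, 14): truth gives 0; bid 15 gives 6 > 0. Violating.
Others bid (4, 10, 4): truth gives 0; bid 14 gives 7 > 0. Violating.
Others bid (4, 4, 15): truth gives 0; no alternative beats it.
Others bid (4, 4, 21): truth gives 0; no alternative beats it.
(Checking all 125 profiles: 27 have a profitable deviation, 98 do not.)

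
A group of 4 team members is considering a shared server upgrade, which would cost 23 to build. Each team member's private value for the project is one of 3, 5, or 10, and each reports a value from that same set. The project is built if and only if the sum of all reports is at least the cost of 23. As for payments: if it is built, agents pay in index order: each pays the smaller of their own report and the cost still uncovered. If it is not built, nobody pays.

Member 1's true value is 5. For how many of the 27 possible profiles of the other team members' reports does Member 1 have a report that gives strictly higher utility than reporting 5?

Others report (3, 10, 10): truth gives 0; report 3 gives 2 > 0. Violating.
Others report (5, 5, 10): truth gives 0; report 3 gives 2 > 0. Violating.
Others report (5, 10, 5): truth gives 0; report 3 gives 2 > 0. Violating.
Others report (5, 10, 10): truth gives 0; report 3 gives 2 > 0. Violating.
Others report (3, 3, 3): truth gives 0; no alternative beats it.
Others report (3, 3, 5): truth gives 0; no alternative beats it.
(Checking all 27 profiles: 10 have a profitable deviation, 17 do not.)

10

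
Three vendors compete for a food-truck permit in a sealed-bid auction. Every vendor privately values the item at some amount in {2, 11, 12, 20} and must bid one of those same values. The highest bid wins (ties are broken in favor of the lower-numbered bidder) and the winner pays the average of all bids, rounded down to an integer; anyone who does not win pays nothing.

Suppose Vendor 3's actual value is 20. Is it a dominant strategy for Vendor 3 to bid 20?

No

Consider the case where Vendor 1 bids 2 and Vendor 2 bids 2.
Truthful bid 20: wins, pays 8, utility 20 - 8 = 12.
Bid 11 instead: wins, pays 5, utility 20 - 5 = 15.
Since 15 > 12, bidding 11 is strictly better here, so truthful bidding is not dominant.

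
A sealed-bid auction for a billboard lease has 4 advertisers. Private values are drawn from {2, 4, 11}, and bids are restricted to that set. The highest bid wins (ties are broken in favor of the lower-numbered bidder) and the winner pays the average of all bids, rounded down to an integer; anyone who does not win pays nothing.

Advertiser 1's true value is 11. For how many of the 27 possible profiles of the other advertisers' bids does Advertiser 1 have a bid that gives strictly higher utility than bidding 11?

Others bid (2, 2, 2): truth gives 7; bid 2 gives 9 > 7. Violating.
Others bid (2, 2, 4): truth gives 7; bid 4 gives 8 > 7. Violating.
Others bid (2, 4, 2): truth gives 7; bid 4 gives 8 > 7. Violating.
Others bid (2, 4, 4): truth gives 6; bid 4 gives 8 > 6. Violating.
Others bid (2, 2, 11): truth gives 5; no alternative beats it.
Others bid (2, 4, 11): truth gives 4; no alternative beats it.
(Checking all 27 profiles: 8 have a profitable deviation, 19 do not.)

8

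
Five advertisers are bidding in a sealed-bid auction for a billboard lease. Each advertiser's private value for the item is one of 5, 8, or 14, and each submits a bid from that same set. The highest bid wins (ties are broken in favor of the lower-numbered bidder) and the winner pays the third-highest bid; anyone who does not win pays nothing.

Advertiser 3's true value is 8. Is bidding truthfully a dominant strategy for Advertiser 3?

Consider the case where Advertiser 1 bids 5, Advertiser 2 bids 5, Advertiser 4 bids 5 and Advertiser 5 bids 14.
Truthful bid 8: loses, pays 0, utility 0.
Bid 14 instead: wins, pays 5, utility 8 - 5 = 3.
Since 3 > 0, bidding 14 is strictly better here, so truthful bidding is not dominant.

No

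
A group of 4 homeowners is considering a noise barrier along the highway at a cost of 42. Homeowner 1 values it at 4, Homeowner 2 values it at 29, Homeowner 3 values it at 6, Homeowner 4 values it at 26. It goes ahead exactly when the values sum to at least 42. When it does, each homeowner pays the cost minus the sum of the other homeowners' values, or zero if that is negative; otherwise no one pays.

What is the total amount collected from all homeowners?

9

Total value 65 ≥ cost 42, so it is built.
Homeowner 1: others sum to 61; max(0, 42 - 61) = 0.
Homeowner 2: others sum to 36; max(0, 42 - 36) = 6.
Homeowner 3: others sum to 59; max(0, 42 - 59) = 0.
Homeowner 4: others sum to 39; max(0, 42 - 39) = 3.
Total collected = 0 + 6 + 0 + 3 = 9.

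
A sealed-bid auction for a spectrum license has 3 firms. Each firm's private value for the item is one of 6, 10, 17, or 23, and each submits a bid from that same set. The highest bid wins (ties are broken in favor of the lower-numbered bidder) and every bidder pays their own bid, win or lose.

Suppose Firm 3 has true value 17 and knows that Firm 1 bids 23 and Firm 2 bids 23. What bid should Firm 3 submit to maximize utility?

6

Bid 6: loses but pays 6, utility -6.
Bid 10: loses but pays 10, utility -10.
Bid 17: loses but pays 17, utility -17.
Bid 23: loses but pays 23, utility -23.
The best choice is 6 with utility -6.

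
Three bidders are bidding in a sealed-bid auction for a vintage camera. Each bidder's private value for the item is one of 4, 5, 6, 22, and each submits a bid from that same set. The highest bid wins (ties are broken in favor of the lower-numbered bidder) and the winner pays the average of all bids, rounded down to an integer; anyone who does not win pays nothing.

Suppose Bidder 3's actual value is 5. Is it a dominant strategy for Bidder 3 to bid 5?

Check each profile of the others' bids and compare truth against every alternative bid.
Others bid (4, 4): truth gives 1, best alternative gives 1.
Others bid (4, 5): truth gives 0, best alternative gives 0.
Others bid (4, 6): truth gives 0, best alternative gives 0.
Others bid (4, 22): truth gives 0, best alternative gives 0.
Others bid (5, 4): truth gives 0, best alternative gives 0.
Others bid (5, 5): truth gives 0, best alternative gives 0.
(Remaining 10 profiles checked similarly; truth is weakly best in each.)
In every case the truthful bid is at least as good as any alternative, so it is a dominant strategy.

Yes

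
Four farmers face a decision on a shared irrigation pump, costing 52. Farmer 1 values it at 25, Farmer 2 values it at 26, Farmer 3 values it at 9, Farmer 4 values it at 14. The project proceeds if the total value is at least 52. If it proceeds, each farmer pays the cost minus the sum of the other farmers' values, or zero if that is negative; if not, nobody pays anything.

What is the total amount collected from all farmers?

7

Total value 74 ≥ cost 52, so it is built.
Farmer 1: others sum to 49; max(0, 52 - 49) = 3.
Farmer 2: others sum to 48; max(0, 52 - 48) = 4.
Farmer 3: others sum to 65; max(0, 52 - 65) = 0.
Farmer 4: others sum to 60; max(0, 52 - 60) = 0.
Total collected = 3 + 4 + 0 + 0 = 7.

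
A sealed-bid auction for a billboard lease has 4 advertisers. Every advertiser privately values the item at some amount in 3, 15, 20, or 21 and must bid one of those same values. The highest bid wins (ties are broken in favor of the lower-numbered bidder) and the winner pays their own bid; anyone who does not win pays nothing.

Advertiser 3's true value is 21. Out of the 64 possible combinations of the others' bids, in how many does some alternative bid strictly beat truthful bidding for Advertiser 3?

12

Others bid (3, 3, 3): truth gives 0; bid 15 gives 6 > 0. Violating.
Others bid (3, 3, 15): truth gives 0; bid 15 gives 6 > 0. Violating.
Others bid (3, 3, 20): truth gives 0; bid 20 gives 1 > 0. Violating.
Others bid (3, 15, 3): truth gives 0; bid 20 gives 1 > 0. Violating.
Others bid (3, 3, 21): truth gives 0; no alternative beats it.
Others bid (3, 15, 21): truth gives 0; no alternative beats it.
(Checking all 64 profiles: 12 have a profitable deviation, 52 do not.)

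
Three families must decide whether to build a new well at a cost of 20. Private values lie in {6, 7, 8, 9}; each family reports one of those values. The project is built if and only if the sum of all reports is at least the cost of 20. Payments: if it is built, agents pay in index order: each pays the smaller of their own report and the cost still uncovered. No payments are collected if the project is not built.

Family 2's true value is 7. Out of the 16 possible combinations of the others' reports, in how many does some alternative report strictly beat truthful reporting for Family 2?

13

Others report (6, 8): truth gives 0; report 6 gives 1 > 0. Violating.
Others report (6, 9): truth gives 0; report 6 gives 1 > 0. Violating.
Others report (7, 7): truth gives 0; report 6 gives 1 > 0. Violating.
Others report (7, 8): truth gives 0; report 6 gives 1 > 0. Violating.
Others report (6, 6): truth gives 0; no alternative beats it.
Others report (6, 7): truth gives 0; no alternative beats it.
(Checking all 16 profiles: 13 have a profitable deviation, 3 do not.)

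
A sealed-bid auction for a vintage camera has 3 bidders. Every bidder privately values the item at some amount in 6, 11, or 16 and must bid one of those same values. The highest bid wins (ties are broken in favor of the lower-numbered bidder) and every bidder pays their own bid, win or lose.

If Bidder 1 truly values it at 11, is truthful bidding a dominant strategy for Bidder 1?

No

Consider the case where Bidder 2 bids 6 and Bidder 3 bids 6.
Truthful bid 11: wins, pays 11, utility 11 - 11 = 0.
Bid 6 instead: wins, pays 6, utility 11 - 6 = 5.
Since 5 > 0, bidding 6 is strictly better here, so truthful bidding is not dominant.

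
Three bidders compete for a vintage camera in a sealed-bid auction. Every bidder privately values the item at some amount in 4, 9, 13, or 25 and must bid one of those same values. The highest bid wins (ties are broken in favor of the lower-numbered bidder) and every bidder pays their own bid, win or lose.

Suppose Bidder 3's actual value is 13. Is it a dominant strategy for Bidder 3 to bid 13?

No

Consider the case where Bidder 1 bids 4 and Bidder 2 bids 4.
Truthful bid 13: wins, pays 13, utility 13 - 13 = 0.
Bid 9 instead: wins, pays 9, utility 13 - 9 = 4.
Since 4 > 0, bidding 9 is strictly better here, so truthful bidding is not dominant.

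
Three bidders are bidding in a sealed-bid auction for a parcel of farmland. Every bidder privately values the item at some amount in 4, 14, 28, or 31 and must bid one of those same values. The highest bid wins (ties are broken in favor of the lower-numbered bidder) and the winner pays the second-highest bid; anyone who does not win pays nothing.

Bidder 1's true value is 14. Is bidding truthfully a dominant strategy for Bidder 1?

Yes

Check each profile of the others' bids and compare truth against every alternative bid.
Others bid (4, 4): truth gives 10, best alternative gives 10.
Others bid (4, 14): truth gives 0, best alternative gives 0.
Others bid (4, 28): truth gives 0, best alternative gives 0.
Others bid (4, 31): truth gives 0, best alternative gives 0.
Others bid (14, 4): truth gives 0, best alternative gives 0.
Others bid (14, 14): truth gives 0, best alternative gives 0.
(Remaining 10 profiles checked similarly; truth is weakly best in each.)
In every case the truthful bid is at least as good as any alternative, so it is a dominant strategy.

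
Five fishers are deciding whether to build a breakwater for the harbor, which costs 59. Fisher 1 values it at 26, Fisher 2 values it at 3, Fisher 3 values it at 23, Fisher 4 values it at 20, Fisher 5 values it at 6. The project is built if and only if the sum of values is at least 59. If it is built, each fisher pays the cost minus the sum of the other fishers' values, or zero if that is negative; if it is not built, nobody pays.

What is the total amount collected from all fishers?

12

Total value 78 ≥ cost 59, so it is built.
Fisher 1: others sum to 52; max(0, 59 - 52) = 7.
Fisher 2: others sum to 75; max(0, 59 - 75) = 0.
Fisher 3: others sum to 55; max(0, 59 - 55) = 4.
Fisher 4: others sum to 58; max(0, 59 - 58) = 1.
Fisher 5: others sum to 72; max(0, 59 - 72) = 0.
Total collected = 7 + 0 + 4 + 1 + 0 = 12.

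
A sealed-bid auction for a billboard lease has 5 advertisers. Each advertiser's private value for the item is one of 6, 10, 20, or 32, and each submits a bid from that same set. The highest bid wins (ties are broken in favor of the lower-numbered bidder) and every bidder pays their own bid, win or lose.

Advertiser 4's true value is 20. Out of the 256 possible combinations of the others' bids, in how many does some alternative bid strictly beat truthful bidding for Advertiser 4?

234

Others bid (6, 6, 6, 6): truth gives 0; bid 10 gives 10 > 0. Violating.
Others bid (6, 6, 6, 10): truth gives 0; bid 10 gives 10 > 0. Violating.
Others bid (6, 6, 6, 32): truth gives -20; bid 6 gives -6 > -20. Violating.
Others bid (6, 6, 10, 32): truth gives -20; bid 6 gives -6 > -20. Violating.
Others bid (6, 6, 6, 20): truth gives 0; no alternative beats it.
Others bid (6, 6, 10, 6): truth gives 0; no alternative beats it.
(Checking all 256 profiles: 234 have a profitable deviation, 22 do not.)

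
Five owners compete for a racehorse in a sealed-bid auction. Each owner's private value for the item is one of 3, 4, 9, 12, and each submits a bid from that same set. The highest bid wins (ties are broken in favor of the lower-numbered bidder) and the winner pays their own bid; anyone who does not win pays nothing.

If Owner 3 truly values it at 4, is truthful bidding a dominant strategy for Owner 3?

Yes

Check each profile of the others' bids and compare truth against every alternative bid.
Others bid (3, 3, 3, 3): truth gives 0, best alternative gives 0.
Others bid (3, 3, 3, 4): truth gives 0, best alternative gives 0.
Others bid (3, 3, 3, 9): truth gives 0, best alternative gives 0.
Others bid (3, 3, 3, 12): truth gives 0, best alternative gives 0.
Others bid (3, 3, 4, 3): truth gives 0, best alternative gives 0.
Others bid (3, 3, 4, 4): truth gives 0, best alternative gives 0.
(Remaining 250 profiles checked similarly; truth is weakly best in each.)
In every case the truthful bid is at least as good as any alternative, so it is a dominant strategy.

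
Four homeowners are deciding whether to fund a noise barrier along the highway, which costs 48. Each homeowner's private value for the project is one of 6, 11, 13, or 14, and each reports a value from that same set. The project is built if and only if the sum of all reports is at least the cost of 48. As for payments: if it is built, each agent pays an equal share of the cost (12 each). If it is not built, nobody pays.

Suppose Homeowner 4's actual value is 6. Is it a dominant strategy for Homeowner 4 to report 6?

Check each profile of the others' reports and compare truth against every alternative report.
Others report (11, 13, 13): truth gives 0, best alternative gives -6.
Others report (11, 13, 14): truth gives 0, best alternative gives -6.
Others report (11, 14, 13): truth gives 0, best alternative gives -6.
Others report (11, 14, 14): truth gives 0, best alternative gives -6.
Others report (13, 11, 13): truth gives 0, best alternative gives -6.
Others report (13, 11, 14): truth gives 0, best alternative gives -6.
(Remaining 58 profiles checked similarly; truth is weakly best in each.)
In every case the truthful report is at least as good as any alternative, so it is a dominant strategy.

Yes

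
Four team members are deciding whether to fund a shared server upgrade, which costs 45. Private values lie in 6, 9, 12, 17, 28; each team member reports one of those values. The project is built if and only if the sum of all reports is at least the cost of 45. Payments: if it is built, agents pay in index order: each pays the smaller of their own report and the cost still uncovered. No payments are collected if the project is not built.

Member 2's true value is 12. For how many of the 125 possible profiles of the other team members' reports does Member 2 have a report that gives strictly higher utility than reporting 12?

81

Others report (6, 6, 28): truth gives 0; report 6 gives 6 > 0. Violating.
Others report (6, 9, 28): truth gives 0; report 6 gives 6 > 0. Violating.
Others report (6, 12, 28): truth gives 0; report 6 gives 6 > 0. Violating.
Others report (6, 17, 17): truth gives 0; report 6 gives 6 > 0. Violating.
Others report (6, 6, 6): truth gives 0; no alternative beats it.
Others report (6, 6, 9): truth gives 0; no alternative beats it.
(Checking all 125 profiles: 81 have a profitable deviation, 44 do not.)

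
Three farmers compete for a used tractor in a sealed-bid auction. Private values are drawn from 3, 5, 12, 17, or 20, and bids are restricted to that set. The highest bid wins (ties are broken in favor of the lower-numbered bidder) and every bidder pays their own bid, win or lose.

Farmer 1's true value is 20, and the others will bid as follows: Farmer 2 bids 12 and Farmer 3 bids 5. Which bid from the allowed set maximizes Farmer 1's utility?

12

Bid 3: loses but pays 3, utility -3.
Bid 5: loses but pays 5, utility -5.
Bid 12: wins, pays 12, utility 20 - 12 = 8.
Bid 17: wins, pays 17, utility 20 - 17 = 3.
Bid 20: wins, pays 20, utility 20 - 20 = 0.
The best choice is 12 with utility 8.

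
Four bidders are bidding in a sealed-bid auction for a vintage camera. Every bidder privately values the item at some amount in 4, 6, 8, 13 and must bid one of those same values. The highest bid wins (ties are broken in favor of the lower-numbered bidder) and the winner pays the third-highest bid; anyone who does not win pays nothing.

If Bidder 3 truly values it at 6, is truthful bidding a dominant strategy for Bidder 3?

Consider the case where Bidder 1 bids 4, Bidder 2 bids 4 and Bidder 4 bids 8.
Truthful bid 6: loses, pays 0, utility 0.
Bid 8 instead: wins, pays 4, utility 6 - 4 = 2.
Since 2 > 0, bidding 8 is strictly better here, so truthful bidding is not dominant.

No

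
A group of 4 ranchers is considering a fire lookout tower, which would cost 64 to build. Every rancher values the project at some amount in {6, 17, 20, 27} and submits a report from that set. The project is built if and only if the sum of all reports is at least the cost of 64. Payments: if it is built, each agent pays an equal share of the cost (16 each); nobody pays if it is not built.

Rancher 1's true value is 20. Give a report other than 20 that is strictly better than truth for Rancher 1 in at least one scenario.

Suppose Rancher 2 reports 6, Rancher 3 reports 6 and Rancher 4 reports 27.
Report 20: project not built, utility 0.
Report 27: project built, pays 16, utility 20 - 16 = 4.
So reporting 27 beats truth here (4 > 0).

27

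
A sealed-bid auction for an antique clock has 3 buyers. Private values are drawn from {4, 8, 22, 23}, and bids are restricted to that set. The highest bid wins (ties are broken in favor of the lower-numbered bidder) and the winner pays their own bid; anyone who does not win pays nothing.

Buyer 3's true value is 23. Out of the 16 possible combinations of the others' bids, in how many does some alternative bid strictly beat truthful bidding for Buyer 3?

Others bid (4, 4): truth gives 0; bid 8 gives 15 > 0. Violating.
Others bid (4, 8): truth gives 0; bid 22 gives 1 > 0. Violating.
Others bid (8, 4): truth gives 0; bid 22 gives 1 > 0. Violating.
Others bid (8, 8): truth gives 0; bid 22 gives 1 > 0. Violating.
Others bid (4, 22): truth gives 0; no alternative beats it.
Others bid (4, 23): truth gives 0; no alternative beats it.
(Checking all 16 profiles: 4 have a profitable deviation, 12 do not.)

4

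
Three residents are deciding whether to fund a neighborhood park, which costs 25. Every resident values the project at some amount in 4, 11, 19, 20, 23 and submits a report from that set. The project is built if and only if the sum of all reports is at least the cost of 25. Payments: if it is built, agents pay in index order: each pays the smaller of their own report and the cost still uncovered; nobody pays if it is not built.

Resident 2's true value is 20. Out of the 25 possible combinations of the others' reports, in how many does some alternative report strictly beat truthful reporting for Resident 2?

Others report (4, 4): truth gives 0; report 19 gives 1 > 0. Violating.
Others report (4, 11): truth gives 0; report 11 gives 9 > 0. Violating.
Others report (4, 19): truth gives 0; report 4 gives 16 > 0. Violating.
Others report (4, 20): truth gives 0; report 4 gives 16 > 0. Violating.
Others report (23, 4): truth gives 18; no alternative beats it.
Others report (23, 11): truth gives 18; no alternative beats it.
(Checking all 25 profiles: 20 have a profitable deviation, 5 do not.)

20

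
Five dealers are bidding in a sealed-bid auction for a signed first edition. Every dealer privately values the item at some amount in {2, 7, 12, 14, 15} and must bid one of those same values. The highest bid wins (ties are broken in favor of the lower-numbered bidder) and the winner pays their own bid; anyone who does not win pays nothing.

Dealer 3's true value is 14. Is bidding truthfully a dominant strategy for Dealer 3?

Consider the case where Dealer 1 bids 2, Dealer 2 bids 2, Dealer 4 bids 2 and Dealer 5 bids 2.
Truthful bid 14: wins, pays 14, utility 14 - 14 = 0.
Bid 7 instead: wins, pays 7, utility 14 - 7 = 7.
Since 7 > 0, bidding 7 is strictly better here, so truthful bidding is not dominant.

No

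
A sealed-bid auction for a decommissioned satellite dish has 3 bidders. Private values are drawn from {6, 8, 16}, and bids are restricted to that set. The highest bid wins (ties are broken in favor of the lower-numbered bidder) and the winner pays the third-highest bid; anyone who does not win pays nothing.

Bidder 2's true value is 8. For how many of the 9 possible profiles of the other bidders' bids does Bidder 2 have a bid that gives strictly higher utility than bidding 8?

2

Others bid (6, 16): truth gives 0; bid 16 gives 2 > 0. Violating.
Others bid (8, 6): truth gives 0; bid 16 gives 2 > 0. Violating.
Others bid (6, 6): truth gives 2; no alternative beats it.
Others bid (6, 8): truth gives 2; no alternative beats it.
(Checking all 9 profiles: 2 have a profitable deviation, 7 do not.)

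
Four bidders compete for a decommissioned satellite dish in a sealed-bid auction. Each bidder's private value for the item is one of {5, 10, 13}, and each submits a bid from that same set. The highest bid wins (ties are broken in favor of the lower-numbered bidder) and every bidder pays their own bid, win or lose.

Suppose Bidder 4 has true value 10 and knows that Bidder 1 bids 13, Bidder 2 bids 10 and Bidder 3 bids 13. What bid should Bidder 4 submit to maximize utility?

Bid 5: loses but pays 5, utility -5.
Bid 10: loses but pays 10, utility -10.
Bid 13: loses but pays 13, utility -13.
The best choice is 5 with utility -5.

5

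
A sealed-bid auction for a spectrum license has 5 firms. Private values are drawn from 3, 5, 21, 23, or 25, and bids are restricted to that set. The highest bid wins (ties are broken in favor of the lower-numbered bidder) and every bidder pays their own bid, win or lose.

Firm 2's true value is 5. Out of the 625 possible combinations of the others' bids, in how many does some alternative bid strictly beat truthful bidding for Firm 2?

617

Others bid (3, 3, 3, 21): truth gives -5; bid 3 gives -3 > -5. Violating.
Others bid (3, 3, 3, 23): truth gives -5; bid 3 gives -3 > -5. Violating.
Others bid (3, 3, 3, 25): truth gives -5; bid 3 gives -3 > -5. Violating.
Others bid (3, 3, 5, 21): truth gives -5; bid 3 gives -3 > -5. Violating.
Others bid (3, 3, 3, 3): truth gives 0; no alternative beats it.
Others bid (3, 3, 3, 5): truth gives 0; no alternative beats it.
(Checking all 625 profiles: 617 have a profitable deviation, 8 do not.)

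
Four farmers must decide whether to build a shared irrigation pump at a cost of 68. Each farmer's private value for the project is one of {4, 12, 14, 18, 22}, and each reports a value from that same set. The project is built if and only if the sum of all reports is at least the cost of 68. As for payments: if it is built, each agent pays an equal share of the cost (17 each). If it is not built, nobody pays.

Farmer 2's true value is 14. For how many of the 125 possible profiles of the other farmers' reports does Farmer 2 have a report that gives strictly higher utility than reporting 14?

19

Others report (12, 22, 22): truth gives -3; report 4 gives 0 > -3. Violating.
Others report (14, 18, 22): truth gives -3; report 4 gives 0 > -3. Violating.
Others report (14, 22, 18): truth gives -3; report 4 gives 0 > -3. Violating.
Others report (14, 22, 22): truth gives -3; report 4 gives 0 > -3. Violating.
Others report (4, 4, 4): truth gives 0; no alternative beats it.
Others report (4, 4, 12): truth gives 0; no alternative beats it.
(Checking all 125 profiles: 19 have a profitable deviation, 106 do not.)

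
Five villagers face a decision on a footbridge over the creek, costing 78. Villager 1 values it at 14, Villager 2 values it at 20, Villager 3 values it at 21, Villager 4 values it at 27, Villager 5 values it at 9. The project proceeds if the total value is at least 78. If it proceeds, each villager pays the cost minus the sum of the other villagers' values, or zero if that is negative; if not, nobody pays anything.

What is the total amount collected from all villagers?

Total value 91 ≥ cost 78, so it is built.
Villager 1: others sum to 77; max(0, 78 - 77) = 1.
Villager 2: others sum to 71; max(0, 78 - 71) = 7.
Villager 3: others sum to 70; max(0, 78 - 70) = 8.
Villager 4: others sum to 64; max(0, 78 - 64) = 14.
Villager 5: others sum to 82; max(0, 78 - 82) = 0.
Total collected = 1 + 7 + 8 + 14 + 0 = 30.

30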